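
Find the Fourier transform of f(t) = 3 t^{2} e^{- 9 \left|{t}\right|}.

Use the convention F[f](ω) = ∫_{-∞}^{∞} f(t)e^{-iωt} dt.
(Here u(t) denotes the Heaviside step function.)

F(ω) = \frac{324 \left(27 - \omega^{2}\right)}{\left(\omega^{2} + 81\right)^{3}}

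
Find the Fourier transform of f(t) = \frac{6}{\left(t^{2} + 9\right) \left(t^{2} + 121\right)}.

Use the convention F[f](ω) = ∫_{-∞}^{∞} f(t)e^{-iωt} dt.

F(ω) = \frac{\pi \left(11 e^{8 \left|{\omega}\right|} - 3\right) e^{- 11 \left|{\omega}\right|}}{616}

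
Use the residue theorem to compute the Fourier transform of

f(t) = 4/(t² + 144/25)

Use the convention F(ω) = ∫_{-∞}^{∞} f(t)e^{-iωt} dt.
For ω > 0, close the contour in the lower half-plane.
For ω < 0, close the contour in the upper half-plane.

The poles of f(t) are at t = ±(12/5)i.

Let g(z) = f(z)e^{-iωz}; for large |z| the factor e^{-iωz} decays in the lower half-plane when ω > 0 and in the upper half-plane when ω < 0.

Case ω > 0 (lower half-plane, clockwise contour ⇒ F(ω) = -2πi·ΣRes):
  Res_{z = - \frac{12 i}{5}} g(z) = \frac{5 i e^{- \frac{12 \omega}{5}}}{6}
  F(ω) = -2πi·ΣRes = \frac{5 \pi e^{- \frac{12 \omega}{5}}}{3}

Case ω < 0 (upper half-plane, counterclockwise contour ⇒ F(ω) = +2πi·ΣRes):
  Res_{z = \frac{12 i}{5}} g(z) = - \frac{5 i e^{\frac{12 \omega}{5}}}{6}
  F(ω) = 2πi·ΣRes = \frac{5 \pi e^{\frac{12 \omega}{5}}}{3}

Both cases combine into a single formula in |ω|:

F(ω) = \frac{5 \pi e^{- \frac{12 \left|{\omega}\right|}{5}}}{3}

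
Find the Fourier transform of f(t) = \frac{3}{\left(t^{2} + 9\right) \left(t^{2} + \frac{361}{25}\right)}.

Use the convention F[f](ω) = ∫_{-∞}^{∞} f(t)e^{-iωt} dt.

F(ω) = \frac{25 \pi e^{- 3 \left|{\omega}\right|}}{136} - \frac{375 \pi e^{- \frac{19 \left|{\omega}\right|}{5}}}{2584}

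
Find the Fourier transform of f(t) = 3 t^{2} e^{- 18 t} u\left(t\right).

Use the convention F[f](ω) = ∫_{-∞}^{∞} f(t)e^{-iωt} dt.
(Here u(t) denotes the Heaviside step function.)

F(ω) = \frac{6}{\left(i \omega + 18\right)^{3}}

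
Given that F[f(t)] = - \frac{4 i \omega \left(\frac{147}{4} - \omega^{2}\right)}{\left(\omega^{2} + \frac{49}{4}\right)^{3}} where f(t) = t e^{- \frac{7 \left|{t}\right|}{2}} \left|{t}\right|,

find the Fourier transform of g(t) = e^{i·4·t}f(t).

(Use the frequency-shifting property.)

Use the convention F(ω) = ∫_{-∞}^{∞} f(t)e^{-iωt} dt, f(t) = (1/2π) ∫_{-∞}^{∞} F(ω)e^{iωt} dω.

F[g](ω) = \frac{64 i \left(\omega - 4\right) \left(4 \left(\omega - 4\right)^{2} - 147\right)}{\left(4 \left(\omega - 4\right)^{2} + 49\right)^{3}}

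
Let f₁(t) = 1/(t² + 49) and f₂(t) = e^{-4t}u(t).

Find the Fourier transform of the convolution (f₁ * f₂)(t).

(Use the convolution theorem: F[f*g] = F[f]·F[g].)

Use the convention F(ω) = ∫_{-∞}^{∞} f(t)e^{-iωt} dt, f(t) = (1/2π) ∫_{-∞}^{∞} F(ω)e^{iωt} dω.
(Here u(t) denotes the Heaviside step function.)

F[f₁*f₂](ω) = \frac{\pi e^{- 7 \left|{\omega}\right|}}{7 \left(i \omega + 4\right)}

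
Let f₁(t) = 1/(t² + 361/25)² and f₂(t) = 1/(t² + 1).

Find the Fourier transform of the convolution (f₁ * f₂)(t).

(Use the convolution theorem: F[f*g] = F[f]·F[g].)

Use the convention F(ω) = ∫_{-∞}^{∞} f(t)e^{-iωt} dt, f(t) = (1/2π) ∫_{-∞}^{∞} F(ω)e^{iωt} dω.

F[f₁*f₂](ω) = \frac{25 \pi^{2} \left(19 \left|{\omega}\right| + 5\right) e^{- \frac{24 \left|{\omega}\right|}{5}}}{13718}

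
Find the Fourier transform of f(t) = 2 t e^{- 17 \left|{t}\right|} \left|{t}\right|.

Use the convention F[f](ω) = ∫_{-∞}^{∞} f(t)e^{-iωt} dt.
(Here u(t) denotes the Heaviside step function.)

F(ω) = \frac{8 i \omega \left(\omega^{2} - 867\right)}{\left(\omega^{2} + 289\right)^{3}}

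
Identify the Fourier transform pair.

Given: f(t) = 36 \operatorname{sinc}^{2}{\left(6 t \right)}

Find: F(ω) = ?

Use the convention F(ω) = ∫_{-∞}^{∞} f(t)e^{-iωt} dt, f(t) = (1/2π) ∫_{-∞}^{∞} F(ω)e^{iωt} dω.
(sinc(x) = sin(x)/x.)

F(ω) = \begin{cases} \frac{\pi \left(12 - \left|{\omega}\right|\right)}{2} & \text{for}\: \omega > -12 \wedge \omega < 12 \\0 & \text{otherwise} \end{cases}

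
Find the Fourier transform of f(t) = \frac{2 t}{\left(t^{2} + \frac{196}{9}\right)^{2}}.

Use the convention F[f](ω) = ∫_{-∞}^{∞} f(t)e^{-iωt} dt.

F(ω) = - \frac{3 i \pi \omega e^{- \frac{14 \left|{\omega}\right|}{3}}}{14}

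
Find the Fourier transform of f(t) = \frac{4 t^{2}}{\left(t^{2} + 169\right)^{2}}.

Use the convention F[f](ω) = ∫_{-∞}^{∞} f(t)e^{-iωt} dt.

F(ω) = \frac{2 \pi \left(1 - 13 \left|{\omega}\right|\right) e^{- 13 \left|{\omega}\right|}}{13}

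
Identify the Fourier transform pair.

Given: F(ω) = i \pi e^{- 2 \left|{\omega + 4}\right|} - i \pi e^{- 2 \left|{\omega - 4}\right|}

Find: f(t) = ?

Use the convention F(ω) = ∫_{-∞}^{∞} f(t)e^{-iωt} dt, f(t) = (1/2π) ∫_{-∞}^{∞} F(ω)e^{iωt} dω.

f(t) = \frac{4 \sin{\left(4 t \right)}}{t^{2} + 4}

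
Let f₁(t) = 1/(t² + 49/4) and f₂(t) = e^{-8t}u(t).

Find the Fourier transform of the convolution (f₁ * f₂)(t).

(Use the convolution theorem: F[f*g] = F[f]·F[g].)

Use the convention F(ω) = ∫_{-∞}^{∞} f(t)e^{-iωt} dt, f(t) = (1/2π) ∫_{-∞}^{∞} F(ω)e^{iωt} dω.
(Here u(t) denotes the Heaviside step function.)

F[f₁*f₂](ω) = \frac{2 \pi e^{- \frac{7 \left|{\omega}\right|}{2}}}{7 \left(i \omega + 8\right)}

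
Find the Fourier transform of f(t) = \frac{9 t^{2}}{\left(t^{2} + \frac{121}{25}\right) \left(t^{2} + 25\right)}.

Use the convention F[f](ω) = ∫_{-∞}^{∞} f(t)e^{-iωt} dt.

F(ω) = \frac{125 \pi e^{- 5 \left|{\omega}\right|}}{56} - \frac{55 \pi e^{- \frac{11 \left|{\omega}\right|}{5}}}{56}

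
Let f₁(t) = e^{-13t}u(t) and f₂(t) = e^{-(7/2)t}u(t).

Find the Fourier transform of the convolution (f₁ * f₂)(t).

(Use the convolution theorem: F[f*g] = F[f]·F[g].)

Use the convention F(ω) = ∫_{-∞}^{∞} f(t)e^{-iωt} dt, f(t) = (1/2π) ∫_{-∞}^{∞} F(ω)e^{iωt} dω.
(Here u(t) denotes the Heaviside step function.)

F[f₁*f₂](ω) = \frac{2}{\left(i \omega + 13\right) \left(2 i \omega + 7\right)}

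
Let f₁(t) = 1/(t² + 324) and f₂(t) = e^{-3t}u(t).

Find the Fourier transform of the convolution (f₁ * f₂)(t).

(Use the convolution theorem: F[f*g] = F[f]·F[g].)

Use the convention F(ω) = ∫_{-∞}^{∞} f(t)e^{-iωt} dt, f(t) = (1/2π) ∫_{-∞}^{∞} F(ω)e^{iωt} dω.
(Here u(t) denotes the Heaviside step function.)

F[f₁*f₂](ω) = \frac{\pi e^{- 18 \left|{\omega}\right|}}{18 \left(i \omega + 3\right)}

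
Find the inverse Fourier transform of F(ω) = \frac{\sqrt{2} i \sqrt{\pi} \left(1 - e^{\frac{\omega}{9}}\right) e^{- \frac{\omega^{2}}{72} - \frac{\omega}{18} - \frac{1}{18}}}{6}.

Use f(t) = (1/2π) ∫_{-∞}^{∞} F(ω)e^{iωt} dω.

f(t) = 2 e^{- 18 t^{2}} \sin{\left(2 t \right)}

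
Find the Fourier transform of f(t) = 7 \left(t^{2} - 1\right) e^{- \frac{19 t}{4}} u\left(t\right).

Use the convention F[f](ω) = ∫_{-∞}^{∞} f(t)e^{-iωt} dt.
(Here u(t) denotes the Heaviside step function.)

F(ω) = \frac{28 \left(128 i \omega - \left(4 i \omega + 19\right)^{3} + 608\right)}{\left(4 i \omega + 19\right)^{4}}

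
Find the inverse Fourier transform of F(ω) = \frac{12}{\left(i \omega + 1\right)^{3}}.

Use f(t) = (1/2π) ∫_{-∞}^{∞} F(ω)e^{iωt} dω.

f(t) = 6 t^{2} e^{- t} u\left(t\right)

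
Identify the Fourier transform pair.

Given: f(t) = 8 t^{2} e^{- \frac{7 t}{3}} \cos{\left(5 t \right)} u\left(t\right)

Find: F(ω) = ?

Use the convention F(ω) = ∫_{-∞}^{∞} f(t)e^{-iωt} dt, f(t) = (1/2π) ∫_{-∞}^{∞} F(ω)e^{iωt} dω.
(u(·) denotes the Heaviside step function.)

F(ω) = \frac{432 \left(- 2025 i \omega + \left(3 i \omega + 7\right)^{3} - 4725\right)}{\left(\left(3 i \omega + 7\right)^{2} + 225\right)^{3}}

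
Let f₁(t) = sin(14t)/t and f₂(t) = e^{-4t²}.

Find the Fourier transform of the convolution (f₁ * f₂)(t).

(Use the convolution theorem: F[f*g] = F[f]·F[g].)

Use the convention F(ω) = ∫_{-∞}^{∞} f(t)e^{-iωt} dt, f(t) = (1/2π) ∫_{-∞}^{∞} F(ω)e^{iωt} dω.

F[f₁*f₂](ω) = \begin{cases} \frac{\pi^{\frac{3}{2}} e^{- \frac{\omega^{2}}{16}}}{2} & \text{for}\: \omega > -14 \wedge \omega < 14 \\0 & \text{otherwise} \end{cases}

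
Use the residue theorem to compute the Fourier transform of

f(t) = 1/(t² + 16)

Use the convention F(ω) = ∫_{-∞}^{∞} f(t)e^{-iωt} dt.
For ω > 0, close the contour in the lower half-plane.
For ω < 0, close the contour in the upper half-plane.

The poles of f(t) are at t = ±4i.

Let g(z) = f(z)e^{-iωz}; for large |z| the factor e^{-iωz} decays in the lower half-plane when ω > 0 and in the upper half-plane when ω < 0.

Case ω > 0 (lower half-plane, clockwise contour ⇒ F(ω) = -2πi·ΣRes):
  Res_{z = - 4 i} g(z) = \frac{i e^{- 4 \omega}}{8}
  F(ω) = -2πi·ΣRes = \frac{\pi e^{- 4 \omega}}{4}

Case ω < 0 (upper half-plane, counterclockwise contour ⇒ F(ω) = +2πi·ΣRes):
  Res_{z = 4 i} g(z) = - \frac{i e^{4 \omega}}{8}
  F(ω) = 2πi·ΣRes = \frac{\pi e^{4 \omega}}{4}

Both cases combine into a single formula in |ω|:

F(ω) = \frac{\pi e^{- 4 \left|{\omega}\right|}}{4}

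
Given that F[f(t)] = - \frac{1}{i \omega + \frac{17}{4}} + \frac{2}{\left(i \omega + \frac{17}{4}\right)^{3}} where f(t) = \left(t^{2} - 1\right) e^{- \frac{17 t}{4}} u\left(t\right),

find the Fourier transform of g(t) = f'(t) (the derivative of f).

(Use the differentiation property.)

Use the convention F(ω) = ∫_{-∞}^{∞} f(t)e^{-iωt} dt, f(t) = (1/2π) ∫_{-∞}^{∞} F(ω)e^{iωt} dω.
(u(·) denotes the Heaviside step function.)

F[g](ω) = \frac{4 i \omega \left(128 i \omega - \left(4 i \omega + 17\right)^{3} + 544\right)}{\left(4 i \omega + 17\right)^{4}}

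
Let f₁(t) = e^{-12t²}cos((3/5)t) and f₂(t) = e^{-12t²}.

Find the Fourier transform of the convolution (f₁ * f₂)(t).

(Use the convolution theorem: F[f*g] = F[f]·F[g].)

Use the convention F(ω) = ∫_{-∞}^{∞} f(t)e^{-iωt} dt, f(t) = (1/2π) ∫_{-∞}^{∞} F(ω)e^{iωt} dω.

F[f₁*f₂](ω) = \frac{\pi \left(e^{\frac{\omega}{20}} + 1\right) e^{- \frac{\omega^{2}}{24} - \frac{\omega}{40} - \frac{3}{400}}}{24}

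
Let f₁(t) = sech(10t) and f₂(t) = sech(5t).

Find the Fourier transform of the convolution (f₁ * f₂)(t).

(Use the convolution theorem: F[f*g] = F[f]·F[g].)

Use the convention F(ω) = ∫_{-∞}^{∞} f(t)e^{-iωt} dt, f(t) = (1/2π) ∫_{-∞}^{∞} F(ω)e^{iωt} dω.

F[f₁*f₂](ω) = \frac{2 \pi^{2} \sinh{\left(\frac{\pi \omega}{20} \right)}}{25 \sinh{\left(\frac{\pi \omega}{5} \right)}}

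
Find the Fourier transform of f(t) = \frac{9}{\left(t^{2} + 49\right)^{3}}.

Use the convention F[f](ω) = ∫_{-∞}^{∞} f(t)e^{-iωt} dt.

F(ω) = \frac{9 \pi \left(49 \omega^{2} + 21 \left|{\omega}\right| + 3\right) e^{- 7 \left|{\omega}\right|}}{134456}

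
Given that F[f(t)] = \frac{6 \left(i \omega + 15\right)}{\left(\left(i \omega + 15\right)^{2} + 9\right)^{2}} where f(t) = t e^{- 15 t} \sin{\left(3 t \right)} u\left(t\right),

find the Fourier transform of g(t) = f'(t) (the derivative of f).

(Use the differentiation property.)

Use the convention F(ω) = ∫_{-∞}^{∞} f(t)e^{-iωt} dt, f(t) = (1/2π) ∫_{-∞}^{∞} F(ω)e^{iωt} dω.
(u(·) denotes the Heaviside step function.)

F[g](ω) = \frac{6 i \omega \left(i \omega + 15\right)}{\left(\left(i \omega + 15\right)^{2} + 9\right)^{2}}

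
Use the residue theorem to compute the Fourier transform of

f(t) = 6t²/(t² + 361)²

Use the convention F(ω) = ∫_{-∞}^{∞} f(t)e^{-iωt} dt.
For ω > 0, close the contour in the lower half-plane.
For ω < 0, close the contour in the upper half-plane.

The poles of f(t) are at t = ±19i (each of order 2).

Let g(z) = f(z)e^{-iωz}; for large |z| the factor e^{-iωz} decays in the lower half-plane when ω > 0 and in the upper half-plane when ω < 0.

Case ω > 0 (lower half-plane, clockwise contour ⇒ F(ω) = -2πi·ΣRes):
  Res_{z = - 19 i} g(z) = \frac{3 i \left(1 - 19 \omega\right) e^{- 19 \omega}}{38} (pole of order 2)
  F(ω) = -2πi·ΣRes = \frac{3 \pi \left(1 - 19 \omega\right) e^{- 19 \omega}}{19}

Case ω < 0 (upper half-plane, counterclockwise contour ⇒ F(ω) = +2πi·ΣRes):
  Res_{z = 19 i} g(z) = \frac{3 i \left(- 19 \omega - 1\right) e^{19 \omega}}{38} (pole of order 2)
  F(ω) = 2πi·ΣRes = \frac{3 \pi \left(19 \omega + 1\right) e^{19 \omega}}{19}

Both cases combine into a single formula in |ω|:

F(ω) = \frac{3 \pi \left(1 - 19 \left|{\omega}\right|\right) e^{- 19 \left|{\omega}\right|}}{19}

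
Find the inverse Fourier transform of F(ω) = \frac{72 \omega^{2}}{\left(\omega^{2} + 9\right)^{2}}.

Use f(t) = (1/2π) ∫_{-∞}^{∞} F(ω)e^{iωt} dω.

f(t) = 6 \left(1 - 3 \left|{t}\right|\right) e^{- 3 \left|{t}\right|}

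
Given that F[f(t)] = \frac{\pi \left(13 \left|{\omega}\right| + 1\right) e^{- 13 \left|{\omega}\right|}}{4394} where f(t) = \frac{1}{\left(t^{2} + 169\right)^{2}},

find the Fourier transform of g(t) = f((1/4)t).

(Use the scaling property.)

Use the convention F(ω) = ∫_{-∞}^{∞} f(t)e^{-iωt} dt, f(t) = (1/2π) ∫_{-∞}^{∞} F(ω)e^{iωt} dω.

F[g](ω) = \frac{2 \pi \left(52 \left|{\omega}\right| + 1\right) e^{- 52 \left|{\omega}\right|}}{2197}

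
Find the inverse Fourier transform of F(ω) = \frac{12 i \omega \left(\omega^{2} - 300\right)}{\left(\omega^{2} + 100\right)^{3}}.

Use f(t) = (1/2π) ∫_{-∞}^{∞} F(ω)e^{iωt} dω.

f(t) = 3 t e^{- 10 \left|{t}\right|} \left|{t}\right|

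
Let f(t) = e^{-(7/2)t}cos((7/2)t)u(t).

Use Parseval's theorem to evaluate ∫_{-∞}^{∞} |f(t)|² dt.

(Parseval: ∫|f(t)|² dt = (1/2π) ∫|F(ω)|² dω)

∫|f(t)|² dt = \frac{3}{28}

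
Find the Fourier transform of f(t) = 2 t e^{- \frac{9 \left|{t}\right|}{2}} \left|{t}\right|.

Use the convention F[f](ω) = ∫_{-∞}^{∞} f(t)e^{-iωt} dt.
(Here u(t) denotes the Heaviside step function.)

F(ω) = \frac{128 i \omega \left(4 \omega^{2} - 243\right)}{\left(4 \omega^{2} + 81\right)^{3}}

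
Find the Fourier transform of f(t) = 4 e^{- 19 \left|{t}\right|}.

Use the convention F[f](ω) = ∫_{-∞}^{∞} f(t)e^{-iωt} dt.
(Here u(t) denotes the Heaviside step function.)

F(ω) = \frac{152}{\omega^{2} + 361}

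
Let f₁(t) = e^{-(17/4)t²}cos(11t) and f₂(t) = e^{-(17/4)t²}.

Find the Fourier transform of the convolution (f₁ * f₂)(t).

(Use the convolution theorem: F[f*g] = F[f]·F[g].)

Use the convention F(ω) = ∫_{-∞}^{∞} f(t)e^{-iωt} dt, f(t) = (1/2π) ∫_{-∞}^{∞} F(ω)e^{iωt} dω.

F[f₁*f₂](ω) = \frac{2 \pi \left(e^{\frac{44 \omega}{17}} + 1\right) e^{- \frac{2 \omega^{2}}{17} - \frac{22 \omega}{17} - \frac{121}{17}}}{17}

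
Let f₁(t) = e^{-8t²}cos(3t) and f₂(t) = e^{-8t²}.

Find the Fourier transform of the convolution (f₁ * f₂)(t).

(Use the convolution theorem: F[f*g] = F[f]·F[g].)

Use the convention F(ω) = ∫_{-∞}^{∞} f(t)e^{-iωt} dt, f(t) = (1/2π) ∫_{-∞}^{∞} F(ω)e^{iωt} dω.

F[f₁*f₂](ω) = \frac{\pi \left(e^{\frac{3 \omega}{8}} + 1\right) e^{- \frac{\omega^{2}}{16} - \frac{3 \omega}{16} - \frac{9}{32}}}{16}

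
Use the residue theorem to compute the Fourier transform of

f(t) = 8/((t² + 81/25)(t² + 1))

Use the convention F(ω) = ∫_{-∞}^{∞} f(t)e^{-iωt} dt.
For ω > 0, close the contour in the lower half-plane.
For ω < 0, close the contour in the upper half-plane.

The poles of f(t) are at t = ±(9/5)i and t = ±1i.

Let g(z) = f(z)e^{-iωz}; for large |z| the factor e^{-iωz} decays in the lower half-plane when ω > 0 and in the upper half-plane when ω < 0.

Case ω > 0 (lower half-plane, clockwise contour ⇒ F(ω) = -2πi·ΣRes):
  Res_{z = - \frac{9 i}{5}} g(z) = - \frac{125 i e^{- \frac{9 \omega}{5}}}{126}
  Res_{z = - i} g(z) = \frac{25 i e^{- \omega}}{14}
  F(ω) = -2πi·ΣRes = \frac{25 \pi e^{- \omega}}{7} - \frac{125 \pi e^{- \frac{9 \omega}{5}}}{63}

Case ω < 0 (upper half-plane, counterclockwise contour ⇒ F(ω) = +2πi·ΣRes):
  Res_{z = \frac{9 i}{5}} g(z) = \frac{125 i e^{\frac{9 \omega}{5}}}{126}
  Res_{z = i} g(z) = - \frac{25 i e^{\omega}}{14}
  F(ω) = 2πi·ΣRes = \frac{25 \pi \left(- 5 e^{\frac{9 \omega}{5}} + 9 e^{\omega}\right)}{63}

Both cases combine into a single formula in |ω|:

F(ω) = \frac{25 \pi e^{- \left|{\omega}\right|}}{7} - \frac{125 \pi e^{- \frac{9 \left|{\omega}\right|}{5}}}{63}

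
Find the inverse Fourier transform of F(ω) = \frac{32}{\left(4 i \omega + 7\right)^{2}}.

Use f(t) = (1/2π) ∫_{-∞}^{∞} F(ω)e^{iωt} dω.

f(t) = 2 t e^{- \frac{7 t}{4}} u\left(t\right)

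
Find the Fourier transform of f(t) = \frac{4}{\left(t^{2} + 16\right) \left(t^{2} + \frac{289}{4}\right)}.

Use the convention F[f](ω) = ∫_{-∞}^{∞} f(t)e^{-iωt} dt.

F(ω) = \frac{4 \pi e^{- 4 \left|{\omega}\right|}}{225} - \frac{32 \pi e^{- \frac{17 \left|{\omega}\right|}{2}}}{3825}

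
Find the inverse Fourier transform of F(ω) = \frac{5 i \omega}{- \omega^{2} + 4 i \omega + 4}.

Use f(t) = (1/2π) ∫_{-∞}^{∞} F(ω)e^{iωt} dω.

f(t) = 5 \left(1 - 2 t\right) e^{- 2 t} u\left(t\right)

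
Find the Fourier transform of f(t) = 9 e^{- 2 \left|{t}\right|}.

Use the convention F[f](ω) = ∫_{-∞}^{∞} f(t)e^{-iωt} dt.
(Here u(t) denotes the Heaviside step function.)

F(ω) = \frac{36}{\omega^{2} + 4}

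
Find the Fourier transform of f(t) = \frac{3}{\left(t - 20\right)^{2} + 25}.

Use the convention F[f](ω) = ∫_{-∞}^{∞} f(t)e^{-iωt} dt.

F(ω) = \frac{3 \pi e^{- 20 i \omega - 5 \left|{\omega}\right|}}{5}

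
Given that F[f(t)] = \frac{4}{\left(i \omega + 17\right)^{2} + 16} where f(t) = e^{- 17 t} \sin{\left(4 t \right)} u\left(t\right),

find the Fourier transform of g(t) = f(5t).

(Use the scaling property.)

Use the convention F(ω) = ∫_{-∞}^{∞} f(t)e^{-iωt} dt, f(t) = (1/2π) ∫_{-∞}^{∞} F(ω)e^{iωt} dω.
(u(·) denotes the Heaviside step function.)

F[g](ω) = \frac{20}{\left(i \omega + 85\right)^{2} + 400}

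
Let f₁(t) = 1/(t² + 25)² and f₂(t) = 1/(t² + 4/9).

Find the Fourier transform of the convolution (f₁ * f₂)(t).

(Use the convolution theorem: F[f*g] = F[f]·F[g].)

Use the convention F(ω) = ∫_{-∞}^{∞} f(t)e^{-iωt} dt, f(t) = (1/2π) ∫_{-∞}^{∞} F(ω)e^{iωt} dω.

F[f₁*f₂](ω) = \frac{3 \pi^{2} \left(5 \left|{\omega}\right| + 1\right) e^{- \frac{17 \left|{\omega}\right|}{3}}}{500}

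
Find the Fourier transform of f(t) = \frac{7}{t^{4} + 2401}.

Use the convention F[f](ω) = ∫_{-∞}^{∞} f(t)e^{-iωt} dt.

F(ω) = \frac{\pi e^{- \frac{7 \sqrt{2} \left|{\omega}\right|}{2}} \sin{\left(\frac{7 \sqrt{2} \left|{\omega}\right|}{2} + \frac{\pi}{4} \right)}}{49}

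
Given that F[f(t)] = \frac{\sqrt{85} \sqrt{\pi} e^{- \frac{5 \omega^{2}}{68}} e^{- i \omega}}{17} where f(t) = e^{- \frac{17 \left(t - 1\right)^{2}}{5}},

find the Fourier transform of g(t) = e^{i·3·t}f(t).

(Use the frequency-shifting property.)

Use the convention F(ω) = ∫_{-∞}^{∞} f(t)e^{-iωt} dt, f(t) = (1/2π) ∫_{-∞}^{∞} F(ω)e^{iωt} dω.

F[g](ω) = \frac{\sqrt{85} \sqrt{\pi} e^{- \frac{\left(\omega - 3\right) \left(5 \omega - 15 + 68 i\right)}{68}}}{17}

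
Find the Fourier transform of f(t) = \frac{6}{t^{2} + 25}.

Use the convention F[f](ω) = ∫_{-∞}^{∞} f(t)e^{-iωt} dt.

F(ω) = \frac{6 \pi e^{- 5 \left|{\omega}\right|}}{5}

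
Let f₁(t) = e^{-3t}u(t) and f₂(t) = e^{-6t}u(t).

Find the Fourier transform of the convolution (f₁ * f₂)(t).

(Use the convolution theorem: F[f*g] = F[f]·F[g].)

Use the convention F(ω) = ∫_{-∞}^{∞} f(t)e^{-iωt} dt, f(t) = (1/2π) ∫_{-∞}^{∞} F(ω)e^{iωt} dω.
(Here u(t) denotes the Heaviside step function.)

F[f₁*f₂](ω) = \frac{1}{\left(i \omega + 3\right) \left(i \omega + 6\right)}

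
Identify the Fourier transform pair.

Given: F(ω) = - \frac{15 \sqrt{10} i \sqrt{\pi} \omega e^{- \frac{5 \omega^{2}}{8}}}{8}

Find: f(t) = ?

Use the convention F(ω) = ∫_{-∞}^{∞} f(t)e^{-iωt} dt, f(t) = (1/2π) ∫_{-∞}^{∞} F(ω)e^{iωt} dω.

f(t) = 3 t e^{- \frac{2 t^{2}}{5}}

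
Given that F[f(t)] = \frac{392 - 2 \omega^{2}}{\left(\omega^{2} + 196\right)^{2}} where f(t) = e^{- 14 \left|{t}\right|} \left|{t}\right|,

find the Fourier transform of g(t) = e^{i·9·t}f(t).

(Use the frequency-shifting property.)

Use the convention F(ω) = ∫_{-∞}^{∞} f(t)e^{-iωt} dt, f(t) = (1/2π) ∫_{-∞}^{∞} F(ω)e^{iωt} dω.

F[g](ω) = \frac{2 \left(196 - \left(\omega - 9\right)^{2}\right)}{\left(\left(\omega - 9\right)^{2} + 196\right)^{2}}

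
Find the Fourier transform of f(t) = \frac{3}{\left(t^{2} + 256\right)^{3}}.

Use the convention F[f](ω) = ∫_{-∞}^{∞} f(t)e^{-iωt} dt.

F(ω) = \frac{3 \pi \left(256 \omega^{2} + 48 \left|{\omega}\right| + 3\right) e^{- 16 \left|{\omega}\right|}}{8388608}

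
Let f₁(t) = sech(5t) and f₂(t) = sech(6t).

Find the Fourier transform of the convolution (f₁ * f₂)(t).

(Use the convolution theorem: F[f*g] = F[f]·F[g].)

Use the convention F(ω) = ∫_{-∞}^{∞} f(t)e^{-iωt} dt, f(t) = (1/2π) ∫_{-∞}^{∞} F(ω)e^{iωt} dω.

F[f₁*f₂](ω) = \frac{\pi^{2}}{30 \cosh{\left(\frac{\pi \omega}{12} \right)} \cosh{\left(\frac{\pi \omega}{10} \right)}}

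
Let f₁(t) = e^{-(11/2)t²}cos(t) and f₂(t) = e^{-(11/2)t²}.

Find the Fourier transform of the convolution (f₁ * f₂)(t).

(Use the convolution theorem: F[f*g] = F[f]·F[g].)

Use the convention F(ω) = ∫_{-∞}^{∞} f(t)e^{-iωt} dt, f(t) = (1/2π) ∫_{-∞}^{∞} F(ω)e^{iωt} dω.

F[f₁*f₂](ω) = \frac{\pi \left(e^{\frac{2 \omega}{11}} + 1\right) e^{- \frac{\omega^{2}}{11} - \frac{\omega}{11} - \frac{1}{22}}}{11}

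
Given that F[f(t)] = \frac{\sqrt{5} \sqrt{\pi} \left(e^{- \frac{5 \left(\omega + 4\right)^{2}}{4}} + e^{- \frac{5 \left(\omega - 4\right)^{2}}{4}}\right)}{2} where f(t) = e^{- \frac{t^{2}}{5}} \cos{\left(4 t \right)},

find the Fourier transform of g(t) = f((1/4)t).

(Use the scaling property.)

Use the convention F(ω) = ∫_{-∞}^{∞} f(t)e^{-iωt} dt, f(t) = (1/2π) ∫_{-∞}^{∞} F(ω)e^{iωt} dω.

F[g](ω) = 2 \sqrt{5} \sqrt{\pi} \left(e^{80 \omega} + 1\right) e^{- 20 \omega^{2} - 40 \omega - 20}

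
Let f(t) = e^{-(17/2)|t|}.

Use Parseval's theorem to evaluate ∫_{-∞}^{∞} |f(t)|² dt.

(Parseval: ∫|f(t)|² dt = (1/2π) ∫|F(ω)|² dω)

∫|f(t)|² dt = \frac{2}{17}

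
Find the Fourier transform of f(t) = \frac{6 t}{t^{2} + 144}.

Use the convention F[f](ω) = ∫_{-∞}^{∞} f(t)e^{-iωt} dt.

F(ω) = - 6 i \pi e^{- 12 \left|{\omega}\right|} \operatorname{sign}{\left(\omega \right)}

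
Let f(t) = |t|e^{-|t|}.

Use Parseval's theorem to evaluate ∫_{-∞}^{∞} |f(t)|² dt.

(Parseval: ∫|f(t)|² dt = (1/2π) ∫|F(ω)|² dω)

∫|f(t)|² dt = \frac{1}{2}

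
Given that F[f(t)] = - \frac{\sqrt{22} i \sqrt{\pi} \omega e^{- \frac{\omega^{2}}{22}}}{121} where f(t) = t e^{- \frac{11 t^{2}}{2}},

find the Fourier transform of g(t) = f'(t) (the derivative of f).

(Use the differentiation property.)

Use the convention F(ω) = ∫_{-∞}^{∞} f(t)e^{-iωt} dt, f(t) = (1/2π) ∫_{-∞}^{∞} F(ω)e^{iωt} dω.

F[g](ω) = \frac{\sqrt{22} \sqrt{\pi} \omega^{2} e^{- \frac{\omega^{2}}{22}}}{121}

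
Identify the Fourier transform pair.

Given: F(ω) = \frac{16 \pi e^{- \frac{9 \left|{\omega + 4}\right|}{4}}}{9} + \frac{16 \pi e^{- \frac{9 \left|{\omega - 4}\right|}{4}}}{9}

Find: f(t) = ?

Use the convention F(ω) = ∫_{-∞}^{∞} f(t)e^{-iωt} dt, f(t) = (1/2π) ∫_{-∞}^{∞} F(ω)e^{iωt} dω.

f(t) = \frac{8 \cos{\left(4 t \right)}}{t^{2} + \frac{81}{16}}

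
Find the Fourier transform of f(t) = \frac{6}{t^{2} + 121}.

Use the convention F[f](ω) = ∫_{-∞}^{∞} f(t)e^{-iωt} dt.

F(ω) = \frac{6 \pi e^{- 11 \left|{\omega}\right|}}{11}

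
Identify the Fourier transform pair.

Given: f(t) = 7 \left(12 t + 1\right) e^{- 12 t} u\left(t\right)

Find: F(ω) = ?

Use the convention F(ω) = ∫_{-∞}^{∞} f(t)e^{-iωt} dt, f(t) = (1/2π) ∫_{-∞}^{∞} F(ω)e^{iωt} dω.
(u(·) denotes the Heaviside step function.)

F(ω) = \frac{7 \left(- i \omega - 24\right)}{\omega^{2} - 24 i \omega - 144}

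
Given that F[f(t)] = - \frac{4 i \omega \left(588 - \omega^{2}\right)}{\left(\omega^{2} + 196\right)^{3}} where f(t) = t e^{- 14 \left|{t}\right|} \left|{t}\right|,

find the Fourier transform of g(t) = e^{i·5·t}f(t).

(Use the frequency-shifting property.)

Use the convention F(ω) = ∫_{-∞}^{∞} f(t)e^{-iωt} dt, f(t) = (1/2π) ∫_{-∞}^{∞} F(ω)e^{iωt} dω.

F[g](ω) = \frac{4 i \left(\omega - 5\right) \left(\left(\omega - 5\right)^{2} - 588\right)}{\left(\left(\omega - 5\right)^{2} + 196\right)^{3}}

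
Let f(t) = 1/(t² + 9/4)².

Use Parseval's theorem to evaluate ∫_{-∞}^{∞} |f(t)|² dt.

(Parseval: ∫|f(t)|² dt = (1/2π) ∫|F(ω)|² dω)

∫|f(t)|² dt = \frac{40 \pi}{2187}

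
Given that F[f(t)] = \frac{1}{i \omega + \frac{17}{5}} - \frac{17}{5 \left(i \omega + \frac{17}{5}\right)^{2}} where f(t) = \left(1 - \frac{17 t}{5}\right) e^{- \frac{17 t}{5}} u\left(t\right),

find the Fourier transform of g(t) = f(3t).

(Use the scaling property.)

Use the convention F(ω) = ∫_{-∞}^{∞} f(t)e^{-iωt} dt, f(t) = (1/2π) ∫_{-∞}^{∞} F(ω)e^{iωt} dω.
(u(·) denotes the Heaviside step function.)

F[g](ω) = \frac{25 i \omega}{- 25 \omega^{2} + 510 i \omega + 2601}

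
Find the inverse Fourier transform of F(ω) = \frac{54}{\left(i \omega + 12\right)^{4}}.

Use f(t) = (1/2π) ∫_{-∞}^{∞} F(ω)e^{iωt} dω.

f(t) = 9 t^{3} e^{- 12 t} u\left(t\right)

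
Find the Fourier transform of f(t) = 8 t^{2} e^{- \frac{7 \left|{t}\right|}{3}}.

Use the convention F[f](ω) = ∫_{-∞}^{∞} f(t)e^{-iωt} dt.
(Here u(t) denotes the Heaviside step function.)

F(ω) = \frac{6048 \left(49 - 27 \omega^{2}\right)}{\left(9 \omega^{2} + 49\right)^{3}}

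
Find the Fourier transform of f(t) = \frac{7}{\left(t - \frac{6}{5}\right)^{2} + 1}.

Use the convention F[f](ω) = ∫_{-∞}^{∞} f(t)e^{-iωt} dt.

F(ω) = 7 \pi e^{- \frac{6 i \omega}{5} - \left|{\omega}\right|}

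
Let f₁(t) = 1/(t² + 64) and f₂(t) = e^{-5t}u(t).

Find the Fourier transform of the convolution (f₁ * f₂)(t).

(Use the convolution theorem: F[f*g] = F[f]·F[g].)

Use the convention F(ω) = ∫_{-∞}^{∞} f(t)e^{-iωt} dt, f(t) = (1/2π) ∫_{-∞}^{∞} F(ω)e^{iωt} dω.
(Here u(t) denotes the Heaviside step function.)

F[f₁*f₂](ω) = \frac{\pi e^{- 8 \left|{\omega}\right|}}{8 \left(i \omega + 5\right)}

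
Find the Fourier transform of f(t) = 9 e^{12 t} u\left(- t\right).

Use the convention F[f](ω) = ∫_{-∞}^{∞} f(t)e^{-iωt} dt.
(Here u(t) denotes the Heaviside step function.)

F(ω) = - \frac{9}{i \omega - 12}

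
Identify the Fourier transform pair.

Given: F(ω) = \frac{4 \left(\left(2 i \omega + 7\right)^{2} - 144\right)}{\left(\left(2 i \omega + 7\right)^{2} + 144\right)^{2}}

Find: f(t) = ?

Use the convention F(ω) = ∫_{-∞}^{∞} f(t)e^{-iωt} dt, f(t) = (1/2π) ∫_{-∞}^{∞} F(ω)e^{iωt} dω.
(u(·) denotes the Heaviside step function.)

f(t) = t e^{- \frac{7 t}{2}} \cos{\left(6 t \right)} u\left(t\right)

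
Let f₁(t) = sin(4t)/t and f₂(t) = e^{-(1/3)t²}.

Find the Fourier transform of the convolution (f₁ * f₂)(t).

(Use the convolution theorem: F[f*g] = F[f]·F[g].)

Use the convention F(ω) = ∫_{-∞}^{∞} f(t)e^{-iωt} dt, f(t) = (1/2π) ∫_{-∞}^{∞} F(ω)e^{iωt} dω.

F[f₁*f₂](ω) = \begin{cases} \sqrt{3} \pi^{\frac{3}{2}} e^{- \frac{3 \omega^{2}}{4}} & \text{for}\: \omega > -4 \wedge \omega < 4 \\0 & \text{otherwise} \end{cases}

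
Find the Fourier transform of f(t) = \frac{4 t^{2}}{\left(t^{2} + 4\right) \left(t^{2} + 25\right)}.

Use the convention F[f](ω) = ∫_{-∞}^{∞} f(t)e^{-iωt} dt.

F(ω) = \frac{4 \pi \left(5 - 2 e^{3 \left|{\omega}\right|}\right) e^{- 5 \left|{\omega}\right|}}{21}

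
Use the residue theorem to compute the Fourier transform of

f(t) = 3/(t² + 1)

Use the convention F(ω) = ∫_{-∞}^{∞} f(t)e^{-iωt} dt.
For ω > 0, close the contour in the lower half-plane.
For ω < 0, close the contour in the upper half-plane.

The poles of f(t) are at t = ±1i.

Let g(z) = f(z)e^{-iωz}; for large |z| the factor e^{-iωz} decays in the lower half-plane when ω > 0 and in the upper half-plane when ω < 0.

Case ω > 0 (lower half-plane, clockwise contour ⇒ F(ω) = -2πi·ΣRes):
  Res_{z = - i} g(z) = \frac{3 i e^{- \omega}}{2}
  F(ω) = -2πi·ΣRes = 3 \pi e^{- \omega}

Case ω < 0 (upper half-plane, counterclockwise contour ⇒ F(ω) = +2πi·ΣRes):
  Res_{z = i} g(z) = - \frac{3 i e^{\omega}}{2}
  F(ω) = 2πi·ΣRes = 3 \pi e^{\omega}

Both cases combine into a single formula in |ω|:

F(ω) = 3 \pi e^{- \left|{\omega}\right|}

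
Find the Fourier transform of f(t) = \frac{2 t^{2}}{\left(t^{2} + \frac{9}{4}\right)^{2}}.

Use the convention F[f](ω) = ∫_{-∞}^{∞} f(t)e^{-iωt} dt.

F(ω) = \frac{\pi \left(2 - 3 \left|{\omega}\right|\right) e^{- \frac{3 \left|{\omega}\right|}{2}}}{3}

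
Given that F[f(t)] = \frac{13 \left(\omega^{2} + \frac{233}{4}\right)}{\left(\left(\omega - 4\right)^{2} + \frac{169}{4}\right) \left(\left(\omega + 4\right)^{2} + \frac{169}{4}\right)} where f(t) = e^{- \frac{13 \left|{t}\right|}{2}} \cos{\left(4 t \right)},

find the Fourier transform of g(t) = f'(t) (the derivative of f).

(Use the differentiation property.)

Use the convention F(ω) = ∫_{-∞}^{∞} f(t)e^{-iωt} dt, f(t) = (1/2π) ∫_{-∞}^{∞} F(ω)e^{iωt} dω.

F[g](ω) = \frac{52 i \omega \left(4 \omega^{2} + 233\right)}{16 \omega^{4} + 840 \omega^{2} + 54289}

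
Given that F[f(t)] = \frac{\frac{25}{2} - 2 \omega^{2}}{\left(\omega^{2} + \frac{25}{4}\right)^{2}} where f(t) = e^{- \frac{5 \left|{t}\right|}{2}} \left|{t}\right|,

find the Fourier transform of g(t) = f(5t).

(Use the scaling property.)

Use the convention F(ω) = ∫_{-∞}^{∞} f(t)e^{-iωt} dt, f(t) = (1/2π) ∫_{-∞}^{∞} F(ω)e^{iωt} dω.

F[g](ω) = \frac{40 \left(625 - 4 \omega^{2}\right)}{\left(4 \omega^{2} + 625\right)^{2}}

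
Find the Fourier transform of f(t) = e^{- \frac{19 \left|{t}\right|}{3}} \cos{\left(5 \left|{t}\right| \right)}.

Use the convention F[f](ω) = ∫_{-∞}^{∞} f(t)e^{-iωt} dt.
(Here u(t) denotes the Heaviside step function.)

F(ω) = \frac{114 \left(9 \omega^{2} + 586\right)}{81 \omega^{4} + 2448 \omega^{2} + 343396}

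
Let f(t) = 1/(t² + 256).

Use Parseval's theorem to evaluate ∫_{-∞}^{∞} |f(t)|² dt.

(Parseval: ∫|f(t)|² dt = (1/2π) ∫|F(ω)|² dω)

∫|f(t)|² dt = \frac{\pi}{8192}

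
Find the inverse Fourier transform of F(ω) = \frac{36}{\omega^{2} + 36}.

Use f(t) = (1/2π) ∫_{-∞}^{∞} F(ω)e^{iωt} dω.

f(t) = 3 e^{- 6 \left|{t}\right|}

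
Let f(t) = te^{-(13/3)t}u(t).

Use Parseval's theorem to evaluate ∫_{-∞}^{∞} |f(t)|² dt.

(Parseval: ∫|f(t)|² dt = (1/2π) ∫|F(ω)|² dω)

∫|f(t)|² dt = \frac{27}{8788}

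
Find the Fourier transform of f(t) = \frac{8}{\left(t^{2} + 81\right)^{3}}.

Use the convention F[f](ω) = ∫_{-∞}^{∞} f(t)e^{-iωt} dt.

F(ω) = \frac{\pi \left(27 \omega^{2} + 9 \left|{\omega}\right| + 1\right) e^{- 9 \left|{\omega}\right|}}{19683}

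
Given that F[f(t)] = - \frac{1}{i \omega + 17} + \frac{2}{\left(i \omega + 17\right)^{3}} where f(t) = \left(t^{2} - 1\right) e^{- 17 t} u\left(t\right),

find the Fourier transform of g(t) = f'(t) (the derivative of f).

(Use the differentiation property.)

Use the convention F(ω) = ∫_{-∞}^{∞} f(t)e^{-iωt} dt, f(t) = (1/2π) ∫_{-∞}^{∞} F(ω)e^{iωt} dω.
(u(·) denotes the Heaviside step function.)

F[g](ω) = \frac{i \omega \left(2 i \omega - \left(i \omega + 17\right)^{3} + 34\right)}{\left(i \omega + 17\right)^{4}}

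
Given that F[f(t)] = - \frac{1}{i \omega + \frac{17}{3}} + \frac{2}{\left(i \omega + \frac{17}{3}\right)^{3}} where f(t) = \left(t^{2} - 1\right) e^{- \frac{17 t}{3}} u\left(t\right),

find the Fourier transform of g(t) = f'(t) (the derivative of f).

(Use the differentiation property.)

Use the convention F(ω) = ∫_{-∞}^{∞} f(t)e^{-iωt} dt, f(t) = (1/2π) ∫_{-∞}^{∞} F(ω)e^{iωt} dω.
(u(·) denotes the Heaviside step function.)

F[g](ω) = \frac{3 i \omega \left(54 i \omega - \left(3 i \omega + 17\right)^{3} + 306\right)}{\left(3 i \omega + 17\right)^{4}}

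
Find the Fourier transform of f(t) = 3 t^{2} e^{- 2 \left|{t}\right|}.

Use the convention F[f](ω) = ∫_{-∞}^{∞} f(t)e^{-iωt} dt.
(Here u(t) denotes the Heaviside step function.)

F(ω) = \frac{24 \left(4 - 3 \omega^{2}\right)}{\left(\omega^{2} + 4\right)^{3}}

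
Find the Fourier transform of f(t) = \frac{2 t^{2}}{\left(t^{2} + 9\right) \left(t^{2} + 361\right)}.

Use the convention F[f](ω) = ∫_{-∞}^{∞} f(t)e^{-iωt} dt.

F(ω) = \frac{\pi \left(19 - 3 e^{16 \left|{\omega}\right|}\right) e^{- 19 \left|{\omega}\right|}}{176}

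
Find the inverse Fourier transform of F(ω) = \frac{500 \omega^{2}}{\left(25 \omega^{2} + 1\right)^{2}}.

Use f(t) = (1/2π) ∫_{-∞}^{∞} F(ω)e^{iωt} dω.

f(t) = \left(1 - \frac{\left|{t}\right|}{5}\right) e^{- \frac{\left|{t}\right|}{5}}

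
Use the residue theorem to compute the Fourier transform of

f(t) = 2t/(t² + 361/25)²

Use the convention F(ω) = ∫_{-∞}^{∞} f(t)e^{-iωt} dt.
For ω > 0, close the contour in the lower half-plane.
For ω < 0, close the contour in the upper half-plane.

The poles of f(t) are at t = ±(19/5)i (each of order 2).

Let g(z) = f(z)e^{-iωz}; for large |z| the factor e^{-iωz} decays in the lower half-plane when ω > 0 and in the upper half-plane when ω < 0.

Case ω > 0 (lower half-plane, clockwise contour ⇒ F(ω) = -2πi·ΣRes):
  Res_{z = - \frac{19 i}{5}} g(z) = \frac{5 \omega e^{- \frac{19 \omega}{5}}}{38} (pole of order 2)
  F(ω) = -2πi·ΣRes = - \frac{5 i \pi \omega e^{- \frac{19 \omega}{5}}}{19}

Case ω < 0 (upper half-plane, counterclockwise contour ⇒ F(ω) = +2πi·ΣRes):
  Res_{z = \frac{19 i}{5}} g(z) = - \frac{5 \omega e^{\frac{19 \omega}{5}}}{38} (pole of order 2)
  F(ω) = 2πi·ΣRes = - \frac{5 i \pi \omega e^{\frac{19 \omega}{5}}}{19}

Both cases combine into a single formula in |ω|:

F(ω) = - \frac{5 i \pi \omega e^{- \frac{19 \left|{\omega}\right|}{5}}}{19}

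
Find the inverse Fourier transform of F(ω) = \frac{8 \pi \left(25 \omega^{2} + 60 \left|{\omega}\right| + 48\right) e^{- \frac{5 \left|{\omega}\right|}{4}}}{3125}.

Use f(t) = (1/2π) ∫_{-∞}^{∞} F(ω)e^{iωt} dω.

f(t) = \frac{1}{\left(t^{2} + \frac{25}{16}\right)^{3}}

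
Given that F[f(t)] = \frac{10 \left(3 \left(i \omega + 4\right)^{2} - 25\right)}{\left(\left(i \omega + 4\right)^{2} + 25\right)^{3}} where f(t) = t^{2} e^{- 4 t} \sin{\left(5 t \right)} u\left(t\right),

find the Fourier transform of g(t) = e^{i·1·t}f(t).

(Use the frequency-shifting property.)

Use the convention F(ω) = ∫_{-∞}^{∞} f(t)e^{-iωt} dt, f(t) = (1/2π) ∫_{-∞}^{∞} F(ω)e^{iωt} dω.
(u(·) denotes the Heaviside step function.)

F[g](ω) = \frac{10 \left(3 \left(i \left(\omega - 1\right) + 4\right)^{2} - 25\right)}{\left(\left(i \left(\omega - 1\right) + 4\right)^{2} + 25\right)^{3}}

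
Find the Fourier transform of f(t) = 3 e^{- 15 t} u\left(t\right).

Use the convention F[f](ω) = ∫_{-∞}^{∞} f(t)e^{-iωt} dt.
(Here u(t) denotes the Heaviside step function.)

F(ω) = \frac{3}{i \omega + 15}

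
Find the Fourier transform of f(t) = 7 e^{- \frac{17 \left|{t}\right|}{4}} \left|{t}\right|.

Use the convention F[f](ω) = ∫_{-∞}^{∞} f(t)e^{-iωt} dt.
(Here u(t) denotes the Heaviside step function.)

F(ω) = \frac{224 \left(289 - 16 \omega^{2}\right)}{\left(16 \omega^{2} + 289\right)^{2}}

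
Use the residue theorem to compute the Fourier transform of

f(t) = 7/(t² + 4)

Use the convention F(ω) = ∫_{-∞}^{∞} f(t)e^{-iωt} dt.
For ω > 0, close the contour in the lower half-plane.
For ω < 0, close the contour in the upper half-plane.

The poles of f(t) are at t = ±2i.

Let g(z) = f(z)e^{-iωz}; for large |z| the factor e^{-iωz} decays in the lower half-plane when ω > 0 and in the upper half-plane when ω < 0.

Case ω > 0 (lower half-plane, clockwise contour ⇒ F(ω) = -2πi·ΣRes):
  Res_{z = - 2 i} g(z) = \frac{7 i e^{- 2 \omega}}{4}
  F(ω) = -2πi·ΣRes = \frac{7 \pi e^{- 2 \omega}}{2}

Case ω < 0 (upper half-plane, counterclockwise contour ⇒ F(ω) = +2πi·ΣRes):
  Res_{z = 2 i} g(z) = - \frac{7 i e^{2 \omega}}{4}
  F(ω) = 2πi·ΣRes = \frac{7 \pi e^{2 \omega}}{2}

Both cases combine into a single formula in |ω|:

F(ω) = \frac{7 \pi e^{- 2 \left|{\omega}\right|}}{2}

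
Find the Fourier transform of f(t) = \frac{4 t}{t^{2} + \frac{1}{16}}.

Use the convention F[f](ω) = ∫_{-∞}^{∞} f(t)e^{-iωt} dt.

F(ω) = - 4 i \pi e^{- \frac{\left|{\omega}\right|}{4}} \operatorname{sign}{\left(\omega \right)}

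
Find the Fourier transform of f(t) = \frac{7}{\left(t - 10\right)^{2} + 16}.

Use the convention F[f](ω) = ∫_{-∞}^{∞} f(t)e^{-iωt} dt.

F(ω) = \frac{7 \pi e^{- 10 i \omega - 4 \left|{\omega}\right|}}{4}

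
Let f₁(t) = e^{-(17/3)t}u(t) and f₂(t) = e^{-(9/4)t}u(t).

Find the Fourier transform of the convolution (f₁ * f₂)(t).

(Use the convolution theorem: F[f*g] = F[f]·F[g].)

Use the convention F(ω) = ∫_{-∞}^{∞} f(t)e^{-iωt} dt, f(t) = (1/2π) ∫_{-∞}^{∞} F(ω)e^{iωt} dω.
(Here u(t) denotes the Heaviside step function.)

F[f₁*f₂](ω) = \frac{12}{- 12 \omega^{2} + 95 i \omega + 153}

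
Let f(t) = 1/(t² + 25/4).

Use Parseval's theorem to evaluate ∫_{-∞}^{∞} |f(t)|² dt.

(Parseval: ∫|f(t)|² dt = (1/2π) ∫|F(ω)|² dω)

∫|f(t)|² dt = \frac{4 \pi}{125}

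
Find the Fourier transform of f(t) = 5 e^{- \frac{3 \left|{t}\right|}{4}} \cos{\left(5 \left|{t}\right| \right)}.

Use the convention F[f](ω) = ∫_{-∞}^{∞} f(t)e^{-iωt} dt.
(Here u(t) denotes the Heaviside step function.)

F(ω) = \frac{120 \left(16 \omega^{2} + 409\right)}{256 \omega^{4} - 12512 \omega^{2} + 167281}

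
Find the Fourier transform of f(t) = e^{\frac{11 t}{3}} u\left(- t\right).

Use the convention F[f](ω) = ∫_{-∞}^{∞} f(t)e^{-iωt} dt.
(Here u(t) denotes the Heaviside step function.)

F(ω) = - \frac{3}{3 i \omega - 11}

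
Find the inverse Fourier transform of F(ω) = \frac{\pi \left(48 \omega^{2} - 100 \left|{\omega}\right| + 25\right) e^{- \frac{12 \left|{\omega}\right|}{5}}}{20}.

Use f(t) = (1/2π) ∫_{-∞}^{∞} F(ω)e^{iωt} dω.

f(t) = \frac{8 t^{4}}{\left(t^{2} + \frac{144}{25}\right)^{3}}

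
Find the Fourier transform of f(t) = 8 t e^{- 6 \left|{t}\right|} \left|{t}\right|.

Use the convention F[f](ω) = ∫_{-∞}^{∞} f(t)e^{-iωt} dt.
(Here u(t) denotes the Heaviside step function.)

F(ω) = \frac{32 i \omega \left(\omega^{2} - 108\right)}{\left(\omega^{2} + 36\right)^{3}}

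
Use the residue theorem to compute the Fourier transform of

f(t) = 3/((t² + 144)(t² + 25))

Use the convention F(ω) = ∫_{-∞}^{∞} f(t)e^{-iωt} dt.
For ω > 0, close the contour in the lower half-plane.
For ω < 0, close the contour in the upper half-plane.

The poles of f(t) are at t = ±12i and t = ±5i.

Let g(z) = f(z)e^{-iωz}; for large |z| the factor e^{-iωz} decays in the lower half-plane when ω > 0 and in the upper half-plane when ω < 0.

Case ω > 0 (lower half-plane, clockwise contour ⇒ F(ω) = -2πi·ΣRes):
  Res_{z = - 12 i} g(z) = - \frac{i e^{- 12 \omega}}{952}
  Res_{z = - 5 i} g(z) = \frac{3 i e^{- 5 \omega}}{1190}
  F(ω) = -2πi·ΣRes = \frac{\pi \left(12 e^{7 \omega} - 5\right) e^{- 12 \omega}}{2380}

Case ω < 0 (upper half-plane, counterclockwise contour ⇒ F(ω) = +2πi·ΣRes):
  Res_{z = 12 i} g(z) = \frac{i e^{12 \omega}}{952}
  Res_{z = 5 i} g(z) = - \frac{3 i e^{5 \omega}}{1190}
  F(ω) = 2πi·ΣRes = \frac{\pi \left(12 - 5 e^{7 \omega}\right) e^{5 \omega}}{2380}

Both cases combine into a single formula in |ω|:

F(ω) = \frac{\pi \left(12 e^{7 \left|{\omega}\right|} - 5\right) e^{- 12 \left|{\omega}\right|}}{2380}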